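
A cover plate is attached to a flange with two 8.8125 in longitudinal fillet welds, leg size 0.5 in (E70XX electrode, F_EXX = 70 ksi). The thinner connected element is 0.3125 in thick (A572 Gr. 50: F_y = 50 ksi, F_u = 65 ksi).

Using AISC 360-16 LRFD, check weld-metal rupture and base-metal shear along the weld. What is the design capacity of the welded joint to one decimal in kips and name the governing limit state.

Weld metal: throat = 0.707×0.5 = 0.3535 in, L = 2×8.8125 = 17.625 in. φR_n = 0.75 × 0.6 × 70 × 0.3535 × 17.625 = 196.3 kips.
Base metal shear (0.3125 in plate): yield φR_n = 1.0×0.6×50×0.3125×17.625 = 165.2 kips; rupture φR_n = 0.75×0.6×65×0.3125×17.625 = 161.1 kips; take 161.1 kips (rupture).
Governing: min(196.3, 161.1) = 161.1 kips → base-metal shear.

161.1 kips (base-metal shear governs)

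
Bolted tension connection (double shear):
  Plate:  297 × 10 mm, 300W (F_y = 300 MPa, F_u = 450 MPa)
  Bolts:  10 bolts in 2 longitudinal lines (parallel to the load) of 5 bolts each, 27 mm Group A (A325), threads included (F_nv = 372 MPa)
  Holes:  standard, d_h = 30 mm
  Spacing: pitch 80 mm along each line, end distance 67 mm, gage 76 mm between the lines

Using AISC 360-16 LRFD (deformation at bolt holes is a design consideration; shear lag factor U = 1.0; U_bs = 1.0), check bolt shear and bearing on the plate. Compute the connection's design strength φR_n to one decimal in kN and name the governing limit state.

Bolt shear: A_b = π(27)²/4 = 572.56 mm². φR_n = 0.75 × 372 × 572.56 × 10 × 2 = 3194.9 kN.
Bearing (10 mm plate, F_u = 450 MPa): end bolts L_c = 67 − 30/2 = 52, R_n = min(1.2×52×10×450, 2.4×27×10×450) = 280.8 kN/bolt; interior L_c = 80 − 30 = 50, R_n = 270 kN/bolt. φR_n = 0.75 × (2×280.8 + 8×270) = 2041.2 kN.
Governing: min(3194.9, 2041.2) = 2041.2 kN → bearing.

2041.2 kN (bearing governs)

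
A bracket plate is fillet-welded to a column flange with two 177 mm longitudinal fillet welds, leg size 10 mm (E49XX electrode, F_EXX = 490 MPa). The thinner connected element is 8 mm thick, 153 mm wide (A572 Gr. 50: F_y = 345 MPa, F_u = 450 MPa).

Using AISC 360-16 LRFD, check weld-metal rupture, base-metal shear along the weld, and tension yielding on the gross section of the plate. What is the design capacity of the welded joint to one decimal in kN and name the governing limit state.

Weld metal: throat = 0.707×10 = 7.07 mm, L = 2×177 = 354 mm. φR_n = 0.75 × 0.6 × 490 × 7.07 × 354 = 551.9 kN.
Base metal shear (8 mm plate): yield φR_n = 1.0×0.6×345×8×354 = 586.2 kN; rupture φR_n = 0.75×0.6×450×8×354 = 573.5 kN; take 573.5 kN (rupture).
Tension yield (gross): A_g = 153×8 = 1224 mm². φR_n = 0.90 × 345 × 1224 = 380.1 kN.
Governing: min(551.9, 573.5, 380.1) = 380.1 kN → gross-section yield.

380.1 kN (gross-section yield governs)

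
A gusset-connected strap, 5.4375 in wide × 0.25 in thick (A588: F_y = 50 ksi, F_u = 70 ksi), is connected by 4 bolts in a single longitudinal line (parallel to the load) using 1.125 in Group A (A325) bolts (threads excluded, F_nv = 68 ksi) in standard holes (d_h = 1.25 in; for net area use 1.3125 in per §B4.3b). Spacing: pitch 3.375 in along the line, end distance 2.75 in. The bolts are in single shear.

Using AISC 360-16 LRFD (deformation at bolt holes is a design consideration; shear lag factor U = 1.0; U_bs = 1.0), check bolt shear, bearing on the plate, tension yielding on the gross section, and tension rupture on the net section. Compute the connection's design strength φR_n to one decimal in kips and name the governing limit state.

54.1 kips (net-section rupture governs)

Bolt shear: A_b = π(1.125)²/4 = 0.99402 in². φR_n = 0.75 × 68 × 0.99402 × 4 × 1 = 202.8 kips.
Bearing (0.25 in plate, F_u = 70 ksi): end bolts L_c = 2.75 − 1.25/2 = 2.125, R_n = min(1.2×2.125×0.25×70, 2.4×1.125×0.25×70) = 44.625 kips/bolt; interior L_c = 3.375 − 1.25 = 2.125, R_n = 44.625 kips/bolt. φR_n = 0.75 × (1×44.625 + 3×44.625) = 133.9 kips.
Tension yield (gross): A_g = 5.4375×0.25 = 1.3594 in². φR_n = 0.90 × 50 × 1.3594 = 61.2 kips.
Tension rupture (net): A_n = (5.4375 − 1×1.3125)×0.25 = 1.0313 in² (U = 1.0, A_e = A_n). φR_n = 0.75 × 70 × 1.0313 = 54.1 kips.
Governing: min(202.8, 133.9, 61.2, 54.1) = 54.1 kips → net-section rupture.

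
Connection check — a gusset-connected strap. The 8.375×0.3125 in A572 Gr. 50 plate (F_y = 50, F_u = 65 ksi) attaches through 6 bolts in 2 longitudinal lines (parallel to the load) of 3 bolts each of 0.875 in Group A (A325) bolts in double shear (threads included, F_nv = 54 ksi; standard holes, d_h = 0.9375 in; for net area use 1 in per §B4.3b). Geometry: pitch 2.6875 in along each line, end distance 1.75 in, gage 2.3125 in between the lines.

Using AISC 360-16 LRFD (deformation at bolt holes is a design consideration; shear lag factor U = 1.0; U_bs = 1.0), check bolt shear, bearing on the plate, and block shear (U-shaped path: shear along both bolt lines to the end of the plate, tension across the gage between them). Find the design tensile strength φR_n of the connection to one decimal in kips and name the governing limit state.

104.5 kips (block shear governs)

Bolt shear: A_b = π(0.875)²/4 = 0.60132 in². φR_n = 0.75 × 54 × 0.60132 × 6 × 2 = 292.2 kips.
Bearing (0.3125 in plate, F_u = 65 ksi): end bolts L_c = 1.75 − 0.9375/2 = 1.28125, R_n = min(1.2×1.28125×0.3125×65, 2.4×0.875×0.3125×65) = 31.23 kips/bolt; interior L_c = 2.6875 − 0.9375 = 1.75, R_n = 42.656 kips/bolt. φR_n = 0.75 × (2×31.23 + 4×42.656) = 174.8 kips.
Block shear: shear path 2×[1.75+2×2.6875] = 2×7.125 in, A_gv = 4.4531, A_nv = 2×(7.125 − 2.5×1)×0.3125 = 2.8906 in²; tension across gage: (2.3125 − 1×1)×0.3125 = 0.41016 in². R_n = min(0.6×65×2.8906, 0.6×50×4.4531) + 1.0×65×0.41016 = min(112.73, 133.59) + 26.66 = 139.39 kips. φR_n = 0.75 × 139.39 = 104.5 kips.
Governing: min(292.2, 174.8, 104.5) = 104.5 kips → block shear.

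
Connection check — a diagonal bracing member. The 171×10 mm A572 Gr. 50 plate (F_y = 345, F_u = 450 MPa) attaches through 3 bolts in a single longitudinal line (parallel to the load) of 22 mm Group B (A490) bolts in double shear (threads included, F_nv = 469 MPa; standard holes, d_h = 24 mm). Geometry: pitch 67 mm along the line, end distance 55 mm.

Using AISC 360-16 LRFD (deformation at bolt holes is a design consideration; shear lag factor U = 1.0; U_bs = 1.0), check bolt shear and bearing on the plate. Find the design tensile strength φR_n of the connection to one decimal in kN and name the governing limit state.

Bolt shear: A_b = π(22)²/4 = 380.13 mm². φR_n = 0.75 × 469 × 380.13 × 3 × 2 = 802.3 kN.
Bearing (10 mm plate, F_u = 450 MPa): end bolts L_c = 55 − 24/2 = 43, R_n = min(1.2×43×10×450, 2.4×22×10×450) = 232.2 kN/bolt; interior L_c = 67 − 24 = 43, R_n = 232.2 kN/bolt. φR_n = 0.75 × (1×232.2 + 2×232.2) = 522.5 kN.
Governing: min(802.3, 522.5) = 522.5 kN → bearing.

522.5 kN (bearing governs)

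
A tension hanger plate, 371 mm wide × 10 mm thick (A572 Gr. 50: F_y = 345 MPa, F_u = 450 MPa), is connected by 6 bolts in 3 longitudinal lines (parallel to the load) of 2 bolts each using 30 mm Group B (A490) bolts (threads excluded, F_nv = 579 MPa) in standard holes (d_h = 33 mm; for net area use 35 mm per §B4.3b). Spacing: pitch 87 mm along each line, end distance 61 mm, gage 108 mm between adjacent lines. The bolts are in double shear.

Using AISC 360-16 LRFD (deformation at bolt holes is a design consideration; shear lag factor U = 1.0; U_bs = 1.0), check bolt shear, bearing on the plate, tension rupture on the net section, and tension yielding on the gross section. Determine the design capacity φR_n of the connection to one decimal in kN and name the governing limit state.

897.8 kN (net-section rupture governs)

Bolt shear: A_b = π(30)²/4 = 706.86 mm². φR_n = 0.75 × 579 × 706.86 × 6 × 2 = 3683.4 kN.
Bearing (10 mm plate, F_u = 450 MPa): end bolts L_c = 61 − 33/2 = 44.5, R_n = min(1.2×44.5×10×450, 2.4×30×10×450) = 240.3 kN/bolt; interior L_c = 87 − 33 = 54, R_n = 291.6 kN/bolt. φR_n = 0.75 × (3×240.3 + 3×291.6) = 1196.8 kN.
Tension rupture (net): A_n = (371 − 3×35)×10 = 2660 mm² (U = 1.0, A_e = A_n). φR_n = 0.75 × 450 × 2660 = 897.8 kN.
Tension yield (gross): A_g = 371×10 = 3710 mm². φR_n = 0.90 × 345 × 3710 = 1152.0 kN.
Governing: min(3683.4, 1196.8, 897.8, 1152.0) = 897.8 kN → net-section rupture.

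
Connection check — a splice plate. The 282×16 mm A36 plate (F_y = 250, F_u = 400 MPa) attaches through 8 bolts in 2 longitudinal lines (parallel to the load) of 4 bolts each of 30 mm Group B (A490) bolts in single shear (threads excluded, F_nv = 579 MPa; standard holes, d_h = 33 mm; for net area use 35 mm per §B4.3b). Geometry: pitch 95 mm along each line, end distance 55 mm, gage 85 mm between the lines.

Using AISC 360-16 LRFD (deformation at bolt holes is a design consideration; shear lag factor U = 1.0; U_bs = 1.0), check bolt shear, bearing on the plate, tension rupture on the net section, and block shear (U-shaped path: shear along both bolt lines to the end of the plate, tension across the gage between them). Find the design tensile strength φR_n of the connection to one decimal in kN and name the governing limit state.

1017.6 kN (net-section rupture governs)

Bolt shear: A_b = π(30)²/4 = 706.86 mm². φR_n = 0.75 × 579 × 706.86 × 8 × 1 = 2455.6 kN.
Bearing (16 mm plate, F_u = 400 MPa): end bolts L_c = 55 − 33/2 = 38.5, R_n = min(1.2×38.5×16×400, 2.4×30×16×400) = 295.68 kN/bolt; interior L_c = 95 − 33 = 62, R_n = 460.8 kN/bolt. φR_n = 0.75 × (2×295.68 + 6×460.8) = 2517.1 kN.
Tension rupture (net): A_n = (282 − 2×35)×16 = 3392 mm² (U = 1.0, A_e = A_n). φR_n = 0.75 × 400 × 3392 = 1017.6 kN.
Block shear: shear path 2×[55+3×95] = 2×340 mm, A_gv = 10880, A_nv = 2×(340 − 3.5×35)×16 = 6960 mm²; tension across gage: (85 − 1×35)×16 = 800 mm². R_n = min(0.6×400×6960, 0.6×250×10880) + 1.0×400×800 = min(1670.4, 1632) + 320 = 1952 kN. φR_n = 0.75 × 1952 = 1464.0 kN.
Governing: min(2455.6, 2517.1, 1017.6, 1464.0) = 1017.6 kN → net-section rupture.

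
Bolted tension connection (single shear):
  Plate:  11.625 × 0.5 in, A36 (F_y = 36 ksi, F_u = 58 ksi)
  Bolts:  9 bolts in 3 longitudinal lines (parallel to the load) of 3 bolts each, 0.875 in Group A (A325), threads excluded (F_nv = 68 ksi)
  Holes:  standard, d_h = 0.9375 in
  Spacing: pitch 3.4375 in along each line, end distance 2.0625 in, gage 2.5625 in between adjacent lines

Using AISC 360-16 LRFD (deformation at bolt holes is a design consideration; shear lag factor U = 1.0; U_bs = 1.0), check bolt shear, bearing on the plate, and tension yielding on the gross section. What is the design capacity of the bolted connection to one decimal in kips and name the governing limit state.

Bolt shear: A_b = π(0.875)²/4 = 0.60132 in². φR_n = 0.75 × 68 × 0.60132 × 9 × 1 = 276.0 kips.
Bearing (0.5 in plate, F_u = 58 ksi): end bolts L_c = 2.0625 − 0.9375/2 = 1.59375, R_n = min(1.2×1.59375×0.5×58, 2.4×0.875×0.5×58) = 55.463 kips/bolt; interior L_c = 3.4375 − 0.9375 = 2.5, R_n = 60.9 kips/bolt. φR_n = 0.75 × (3×55.463 + 6×60.9) = 398.8 kips.
Tension yield (gross): A_g = 11.625×0.5 = 5.8125 in². φR_n = 0.90 × 36 × 5.8125 = 188.3 kips.
Governing: min(276.0, 398.8, 188.3) = 188.3 kips → gross-section yield.

188.3 kips (gross-section yield governs)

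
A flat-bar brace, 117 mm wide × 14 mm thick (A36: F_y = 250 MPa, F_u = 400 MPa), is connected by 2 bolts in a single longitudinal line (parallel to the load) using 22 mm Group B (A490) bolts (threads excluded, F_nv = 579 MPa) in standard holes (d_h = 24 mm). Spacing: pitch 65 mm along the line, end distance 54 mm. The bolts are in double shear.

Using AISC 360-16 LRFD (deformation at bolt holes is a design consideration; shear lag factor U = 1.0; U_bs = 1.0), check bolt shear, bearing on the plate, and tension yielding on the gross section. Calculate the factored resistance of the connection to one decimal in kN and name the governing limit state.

Bolt shear: A_b = π(22)²/4 = 380.13 mm². φR_n = 0.75 × 579 × 380.13 × 2 × 2 = 660.3 kN.
Bearing (14 mm plate, F_u = 400 MPa): end bolts L_c = 54 − 24/2 = 42, R_n = min(1.2×42×14×400, 2.4×22×14×400) = 282.24 kN/bolt; interior L_c = 65 − 24 = 41, R_n = 275.52 kN/bolt. φR_n = 0.75 × (1×282.24 + 1×275.52) = 418.3 kN.
Tension yield (gross): A_g = 117×14 = 1638 mm². φR_n = 0.90 × 250 × 1638 = 368.6 kN.
Governing: min(660.3, 418.3, 368.6) = 368.6 kN → gross-section yield.

368.6 kN (gross-section yield governs)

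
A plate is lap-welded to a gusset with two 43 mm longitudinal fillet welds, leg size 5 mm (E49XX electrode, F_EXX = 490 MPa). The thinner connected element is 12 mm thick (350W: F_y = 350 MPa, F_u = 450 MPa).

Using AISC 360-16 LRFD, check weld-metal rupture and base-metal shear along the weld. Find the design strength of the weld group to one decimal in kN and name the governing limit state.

67.0 kN (weld metal governs)

Weld metal: throat = 0.707×5 = 3.535 mm, L = 2×43 = 86 mm. φR_n = 0.75 × 0.6 × 490 × 3.535 × 86 = 67.0 kN.
Base metal shear (12 mm plate): yield φR_n = 1.0×0.6×350×12×86 = 216.7 kN; rupture φR_n = 0.75×0.6×450×12×86 = 209.0 kN; take 209.0 kN (rupture).
Governing: min(67.0, 209.0) = 67.0 kN → weld metal.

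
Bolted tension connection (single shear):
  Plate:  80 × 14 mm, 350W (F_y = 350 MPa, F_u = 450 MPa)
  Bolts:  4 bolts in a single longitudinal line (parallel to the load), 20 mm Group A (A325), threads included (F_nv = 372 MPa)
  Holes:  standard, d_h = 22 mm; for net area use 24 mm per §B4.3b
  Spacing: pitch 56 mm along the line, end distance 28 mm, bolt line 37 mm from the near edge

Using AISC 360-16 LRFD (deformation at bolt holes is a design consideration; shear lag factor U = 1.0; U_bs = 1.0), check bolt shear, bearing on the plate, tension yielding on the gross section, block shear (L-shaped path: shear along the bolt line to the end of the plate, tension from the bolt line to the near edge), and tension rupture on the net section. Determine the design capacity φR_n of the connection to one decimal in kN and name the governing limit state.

Bolt shear: A_b = π(20)²/4 = 314.16 mm². φR_n = 0.75 × 372 × 314.16 × 4 × 1 = 350.6 kN.
Bearing (14 mm plate, F_u = 450 MPa): end bolts L_c = 28 − 22/2 = 17, R_n = min(1.2×17×14×450, 2.4×20×14×450) = 128.52 kN/bolt; interior L_c = 56 − 22 = 34, R_n = 257.04 kN/bolt. φR_n = 0.75 × (1×128.52 + 3×257.04) = 674.7 kN.
Tension yield (gross): A_g = 80×14 = 1120 mm². φR_n = 0.90 × 350 × 1120 = 352.8 kN.
Block shear: shear path 1×[28+3×56] = 1×196 mm, A_gv = 2744, A_nv = 1×(196 − 3.5×24)×14 = 1568 mm²; tension to near edge: (37 − 0.5×24)×14 = 350 mm². R_n = min(0.6×450×1568, 0.6×350×2744) + 1.0×450×350 = min(423.36, 576.24) + 157.5 = 580.86 kN. φR_n = 0.75 × 580.86 = 435.6 kN.
Tension rupture (net): A_n = (80 − 1×24)×14 = 784 mm² (U = 1.0, A_e = A_n). φR_n = 0.75 × 450 × 784 = 264.6 kN.
Governing: min(350.6, 674.7, 352.8, 435.6, 264.6) = 264.6 kN → net-section rupture.

264.6 kN (net-section rupture governs)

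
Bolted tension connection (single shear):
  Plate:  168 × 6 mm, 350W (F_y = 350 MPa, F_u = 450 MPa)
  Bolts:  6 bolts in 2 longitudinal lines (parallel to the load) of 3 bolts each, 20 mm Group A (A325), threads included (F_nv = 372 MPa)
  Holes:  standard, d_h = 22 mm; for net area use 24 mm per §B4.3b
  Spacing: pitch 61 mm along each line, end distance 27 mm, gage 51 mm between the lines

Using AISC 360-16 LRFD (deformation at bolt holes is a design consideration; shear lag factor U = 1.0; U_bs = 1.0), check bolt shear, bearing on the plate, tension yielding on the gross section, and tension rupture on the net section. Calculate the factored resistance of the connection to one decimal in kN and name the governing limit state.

Bolt shear: A_b = π(20)²/4 = 314.16 mm². φR_n = 0.75 × 372 × 314.16 × 6 × 1 = 525.9 kN.
Bearing (6 mm plate, F_u = 450 MPa): end bolts L_c = 27 − 22/2 = 16, R_n = min(1.2×16×6×450, 2.4×20×6×450) = 51.84 kN/bolt; interior L_c = 61 − 22 = 39, R_n = 126.36 kN/bolt. φR_n = 0.75 × (2×51.84 + 4×126.36) = 456.8 kN.
Tension yield (gross): A_g = 168×6 = 1008 mm². φR_n = 0.90 × 350 × 1008 = 317.5 kN.
Tension rupture (net): A_n = (168 − 2×24)×6 = 720 mm² (U = 1.0, A_e = A_n). φR_n = 0.75 × 450 × 720 = 243.0 kN.
Governing: min(525.9, 456.8, 317.5, 243.0) = 243.0 kN → net-section rupture.

243.0 kN (net-section rupture governs)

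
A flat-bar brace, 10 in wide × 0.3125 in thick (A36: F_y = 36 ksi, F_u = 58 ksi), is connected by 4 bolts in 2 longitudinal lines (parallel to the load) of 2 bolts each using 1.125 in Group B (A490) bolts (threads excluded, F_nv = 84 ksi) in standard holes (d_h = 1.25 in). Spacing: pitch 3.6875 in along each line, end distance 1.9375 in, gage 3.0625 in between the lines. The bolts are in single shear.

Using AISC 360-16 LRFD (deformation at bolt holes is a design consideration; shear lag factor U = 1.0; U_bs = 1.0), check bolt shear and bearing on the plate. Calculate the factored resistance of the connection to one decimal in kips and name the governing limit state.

116.2 kips (bearing governs)

Bolt shear: A_b = π(1.125)²/4 = 0.99402 in². φR_n = 0.75 × 84 × 0.99402 × 4 × 1 = 250.5 kips.
Bearing (0.3125 in plate, F_u = 58 ksi): end bolts L_c = 1.9375 − 1.25/2 = 1.3125, R_n = min(1.2×1.3125×0.3125×58, 2.4×1.125×0.3125×58) = 28.547 kips/bolt; interior L_c = 3.6875 − 1.25 = 2.4375, R_n = 48.938 kips/bolt. φR_n = 0.75 × (2×28.547 + 2×48.938) = 116.2 kips.
Governing: min(250.5, 116.2) = 116.2 kips → bearing.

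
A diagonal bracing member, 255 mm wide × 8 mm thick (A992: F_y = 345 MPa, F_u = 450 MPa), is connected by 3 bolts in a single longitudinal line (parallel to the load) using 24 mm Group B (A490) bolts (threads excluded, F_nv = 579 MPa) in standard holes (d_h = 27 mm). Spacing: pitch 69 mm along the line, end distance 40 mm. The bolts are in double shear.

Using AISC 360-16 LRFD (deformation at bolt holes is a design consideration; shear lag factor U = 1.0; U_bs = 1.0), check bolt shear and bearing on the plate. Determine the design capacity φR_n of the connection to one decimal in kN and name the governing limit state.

358.0 kN (bearing governs)

Bolt shear: A_b = π(24)²/4 = 452.39 mm². φR_n = 0.75 × 579 × 452.39 × 3 × 2 = 1178.7 kN.
Bearing (8 mm plate, F_u = 450 MPa): end bolts L_c = 40 − 27/2 = 26.5, R_n = min(1.2×26.5×8×450, 2.4×24×8×450) = 114.48 kN/bolt; interior L_c = 69 − 27 = 42, R_n = 181.44 kN/bolt. φR_n = 0.75 × (1×114.48 + 2×181.44) = 358.0 kN.
Governing: min(1178.7, 358.0) = 358.0 kN → bearing.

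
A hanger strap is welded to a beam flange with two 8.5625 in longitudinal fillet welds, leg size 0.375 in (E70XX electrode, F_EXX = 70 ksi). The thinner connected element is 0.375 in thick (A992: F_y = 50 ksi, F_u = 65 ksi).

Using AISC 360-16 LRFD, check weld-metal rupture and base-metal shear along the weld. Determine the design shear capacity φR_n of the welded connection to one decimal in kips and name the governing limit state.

Weld metal: throat = 0.707×0.375 = 0.26513 in, L = 2×8.5625 = 17.125 in. φR_n = 0.75 × 0.6 × 70 × 0.26513 × 17.125 = 143.0 kips.
Base metal shear (0.375 in plate): yield φR_n = 1.0×0.6×50×0.375×17.125 = 192.7 kips; rupture φR_n = 0.75×0.6×65×0.375×17.125 = 187.8 kips; take 187.8 kips (rupture).
Governing: min(143.0, 187.8) = 143.0 kips → weld metal.

143.0 kips (weld metal governs)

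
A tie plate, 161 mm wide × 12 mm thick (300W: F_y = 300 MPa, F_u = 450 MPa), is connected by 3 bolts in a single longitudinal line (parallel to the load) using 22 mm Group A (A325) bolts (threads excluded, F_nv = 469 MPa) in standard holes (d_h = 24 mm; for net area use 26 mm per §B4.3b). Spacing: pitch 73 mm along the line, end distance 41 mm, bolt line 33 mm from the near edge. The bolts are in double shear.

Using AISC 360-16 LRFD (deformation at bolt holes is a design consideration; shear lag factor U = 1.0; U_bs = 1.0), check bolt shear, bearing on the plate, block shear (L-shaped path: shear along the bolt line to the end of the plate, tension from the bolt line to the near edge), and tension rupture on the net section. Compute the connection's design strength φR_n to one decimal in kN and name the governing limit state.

Bolt shear: A_b = π(22)²/4 = 380.13 mm². φR_n = 0.75 × 469 × 380.13 × 3 × 2 = 802.3 kN.
Bearing (12 mm plate, F_u = 450 MPa): end bolts L_c = 41 − 24/2 = 29, R_n = min(1.2×29×12×450, 2.4×22×12×450) = 187.92 kN/bolt; interior L_c = 73 − 24 = 49, R_n = 285.12 kN/bolt. φR_n = 0.75 × (1×187.92 + 2×285.12) = 568.6 kN.
Block shear: shear path 1×[41+2×73] = 1×187 mm, A_gv = 2244, A_nv = 1×(187 − 2.5×26)×12 = 1464 mm²; tension to near edge: (33 − 0.5×26)×12 = 240 mm². R_n = min(0.6×450×1464, 0.6×300×2244) + 1.0×450×240 = min(395.28, 403.92) + 108 = 503.28 kN. φR_n = 0.75 × 503.28 = 377.5 kN.
Tension rupture (net): A_n = (161 − 1×26)×12 = 1620 mm² (U = 1.0, A_e = A_n). φR_n = 0.75 × 450 × 1620 = 546.8 kN.
Governing: min(802.3, 568.6, 377.5, 546.8) = 377.5 kN → block shear.

377.5 kN (block shear governs)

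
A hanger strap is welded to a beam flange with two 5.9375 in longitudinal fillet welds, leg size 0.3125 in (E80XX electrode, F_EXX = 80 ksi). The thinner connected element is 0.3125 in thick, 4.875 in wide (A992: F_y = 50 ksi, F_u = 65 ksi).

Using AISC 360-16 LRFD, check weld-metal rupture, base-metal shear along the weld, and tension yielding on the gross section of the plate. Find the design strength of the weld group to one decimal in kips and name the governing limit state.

68.6 kips (gross-section yield governs)

Weld metal: throat = 0.707×0.3125 = 0.22094 in, L = 2×5.9375 = 11.875 in. φR_n = 0.75 × 0.6 × 80 × 0.22094 × 11.875 = 94.5 kips.
Base metal shear (0.3125 in plate): yield φR_n = 1.0×0.6×50×0.3125×11.875 = 111.3 kips; rupture φR_n = 0.75×0.6×65×0.3125×11.875 = 108.5 kips; take 108.5 kips (rupture).
Tension yield (gross): A_g = 4.875×0.3125 = 1.5234 in². φR_n = 0.90 × 50 × 1.5234 = 68.6 kips.
Governing: min(94.5, 108.5, 68.6) = 68.6 kips → gross-section yield.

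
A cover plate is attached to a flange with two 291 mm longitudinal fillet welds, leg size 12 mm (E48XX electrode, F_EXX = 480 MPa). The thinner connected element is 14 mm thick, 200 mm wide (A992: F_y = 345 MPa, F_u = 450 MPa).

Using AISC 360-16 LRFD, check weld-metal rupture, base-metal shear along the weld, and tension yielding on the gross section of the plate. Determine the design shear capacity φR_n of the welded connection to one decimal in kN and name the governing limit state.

869.4 kN (gross-section yield governs)

Weld metal: throat = 0.707×12 = 8.484 mm, L = 2×291 = 582 mm. φR_n = 0.75 × 0.6 × 480 × 8.484 × 582 = 1066.5 kN.
Base metal shear (14 mm plate): yield φR_n = 1.0×0.6×345×14×582 = 1686.6 kN; rupture φR_n = 0.75×0.6×450×14×582 = 1650.0 kN; take 1650.0 kN (rupture).
Tension yield (gross): A_g = 200×14 = 2800 mm². φR_n = 0.90 × 345 × 2800 = 869.4 kN.
Governing: min(1066.5, 1650.0, 869.4) = 869.4 kN → gross-section yield.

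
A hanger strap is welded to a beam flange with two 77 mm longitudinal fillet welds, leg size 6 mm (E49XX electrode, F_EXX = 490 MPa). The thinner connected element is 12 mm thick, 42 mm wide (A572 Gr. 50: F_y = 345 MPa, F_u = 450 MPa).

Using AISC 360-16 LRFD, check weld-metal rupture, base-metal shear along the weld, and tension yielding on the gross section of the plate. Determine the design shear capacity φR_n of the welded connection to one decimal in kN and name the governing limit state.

144.0 kN (weld metal governs)

Weld metal: throat = 0.707×6 = 4.242 mm, L = 2×77 = 154 mm. φR_n = 0.75 × 0.6 × 490 × 4.242 × 154 = 144.0 kN.
Base metal shear (12 mm plate): yield φR_n = 1.0×0.6×345×12×154 = 382.5 kN; rupture φR_n = 0.75×0.6×450×12×154 = 374.2 kN; take 374.2 kN (rupture).
Tension yield (gross): A_g = 42×12 = 504 mm². φR_n = 0.90 × 345 × 504 = 156.5 kN.
Governing: min(144.0, 374.2, 156.5) = 144.0 kN → weld metal.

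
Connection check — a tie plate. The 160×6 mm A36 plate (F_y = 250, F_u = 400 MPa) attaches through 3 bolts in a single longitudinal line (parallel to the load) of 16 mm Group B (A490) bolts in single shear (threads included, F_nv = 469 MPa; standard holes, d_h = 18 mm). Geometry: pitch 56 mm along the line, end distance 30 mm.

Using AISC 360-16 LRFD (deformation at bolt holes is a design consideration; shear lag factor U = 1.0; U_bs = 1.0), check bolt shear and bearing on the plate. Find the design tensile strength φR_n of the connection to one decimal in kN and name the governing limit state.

183.6 kN (bearing governs)

Bolt shear: A_b = π(16)²/4 = 201.06 mm². φR_n = 0.75 × 469 × 201.06 × 3 × 1 = 212.2 kN.
Bearing (6 mm plate, F_u = 400 MPa): end bolts L_c = 30 − 18/2 = 21, R_n = min(1.2×21×6×400, 2.4×16×6×400) = 60.48 kN/bolt; interior L_c = 56 − 18 = 38, R_n = 92.16 kN/bolt. φR_n = 0.75 × (1×60.48 + 2×92.16) = 183.6 kN.
Governing: min(212.2, 183.6) = 183.6 kN → bearing.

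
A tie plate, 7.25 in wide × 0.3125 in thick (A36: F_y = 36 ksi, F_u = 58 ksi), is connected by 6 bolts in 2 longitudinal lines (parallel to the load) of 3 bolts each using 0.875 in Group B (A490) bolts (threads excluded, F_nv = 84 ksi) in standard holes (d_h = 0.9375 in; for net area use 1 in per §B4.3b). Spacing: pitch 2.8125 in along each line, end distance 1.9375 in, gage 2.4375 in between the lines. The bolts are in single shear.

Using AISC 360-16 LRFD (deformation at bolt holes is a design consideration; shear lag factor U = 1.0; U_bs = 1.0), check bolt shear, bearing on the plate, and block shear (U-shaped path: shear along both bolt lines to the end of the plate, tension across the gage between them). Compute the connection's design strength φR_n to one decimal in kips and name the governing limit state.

Bolt shear: A_b = π(0.875)²/4 = 0.60132 in². φR_n = 0.75 × 84 × 0.60132 × 6 × 1 = 227.3 kips.
Bearing (0.3125 in plate, F_u = 58 ksi): end bolts L_c = 1.9375 − 0.9375/2 = 1.46875, R_n = min(1.2×1.46875×0.3125×58, 2.4×0.875×0.3125×58) = 31.945 kips/bolt; interior L_c = 2.8125 − 0.9375 = 1.875, R_n = 38.063 kips/bolt. φR_n = 0.75 × (2×31.945 + 4×38.063) = 162.1 kips.
Block shear: shear path 2×[1.9375+2×2.8125] = 2×7.5625 in, A_gv = 4.7266, A_nv = 2×(7.5625 − 2.5×1)×0.3125 = 3.1641 in²; tension across gage: (2.4375 − 1×1)×0.3125 = 0.44922 in². R_n = min(0.6×58×3.1641, 0.6×36×4.7266) + 1.0×58×0.44922 = min(110.11, 102.09) + 26.055 = 128.15 kips. φR_n = 0.75 × 128.15 = 96.1 kips.
Governing: min(227.3, 162.1, 96.1) = 96.1 kips → block shear.

96.1 kips (block shear governs)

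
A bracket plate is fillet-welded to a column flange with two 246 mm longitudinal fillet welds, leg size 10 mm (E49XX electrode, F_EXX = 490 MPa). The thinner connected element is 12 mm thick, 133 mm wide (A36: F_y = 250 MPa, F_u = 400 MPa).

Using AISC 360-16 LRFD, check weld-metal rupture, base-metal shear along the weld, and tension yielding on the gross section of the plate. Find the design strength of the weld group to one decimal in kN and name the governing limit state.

359.1 kN (gross-section yield governs)

Weld metal: throat = 0.707×10 = 7.07 mm, L = 2×246 = 492 mm. φR_n = 0.75 × 0.6 × 490 × 7.07 × 492 = 767.0 kN.
Base metal shear (12 mm plate): yield φR_n = 1.0×0.6×250×12×492 = 885.6 kN; rupture φR_n = 0.75×0.6×400×12×492 = 1062.7 kN; take 885.6 kN (yield).
Tension yield (gross): A_g = 133×12 = 1596 mm². φR_n = 0.90 × 250 × 1596 = 359.1 kN.
Governing: min(767.0, 885.6, 359.1) = 359.1 kN → gross-section yield.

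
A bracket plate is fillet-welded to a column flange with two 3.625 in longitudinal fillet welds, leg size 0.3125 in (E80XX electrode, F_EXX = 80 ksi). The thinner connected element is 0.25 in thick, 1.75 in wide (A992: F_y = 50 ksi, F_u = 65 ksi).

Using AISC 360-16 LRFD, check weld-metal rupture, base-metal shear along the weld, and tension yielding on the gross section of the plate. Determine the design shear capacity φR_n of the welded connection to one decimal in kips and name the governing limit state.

19.7 kips (gross-section yield governs)

Weld metal: throat = 0.707×0.3125 = 0.22094 in, L = 2×3.625 = 7.25 in. φR_n = 0.75 × 0.6 × 80 × 0.22094 × 7.25 = 57.7 kips.
Base metal shear (0.25 in plate): yield φR_n = 1.0×0.6×50×0.25×7.25 = 54.4 kips; rupture φR_n = 0.75×0.6×65×0.25×7.25 = 53.0 kips; take 53.0 kips (rupture).
Tension yield (gross): A_g = 1.75×0.25 = 0.4375 in². φR_n = 0.90 × 50 × 0.4375 = 19.7 kips.
Governing: min(57.7, 53.0, 19.7) = 19.7 kips → gross-section yield.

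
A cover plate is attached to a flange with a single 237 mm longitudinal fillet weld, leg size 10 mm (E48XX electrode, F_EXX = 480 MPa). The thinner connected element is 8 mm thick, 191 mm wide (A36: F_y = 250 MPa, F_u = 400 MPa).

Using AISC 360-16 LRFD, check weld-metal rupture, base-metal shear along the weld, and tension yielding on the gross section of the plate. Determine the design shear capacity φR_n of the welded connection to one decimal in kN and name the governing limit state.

Weld metal: throat = 0.707×10 = 7.07 mm, L = 237 mm. φR_n = 0.75 × 0.6 × 480 × 7.07 × 237 = 361.9 kN.
Base metal shear (8 mm plate): yield φR_n = 1.0×0.6×250×8×237 = 284.4 kN; rupture φR_n = 0.75×0.6×400×8×237 = 341.3 kN; take 284.4 kN (yield).
Tension yield (gross): A_g = 191×8 = 1528 mm². φR_n = 0.90 × 250 × 1528 = 343.8 kN.
Governing: min(361.9, 284.4, 343.8) = 284.4 kN → base-metal shear.

284.4 kN (base-metal shear governs)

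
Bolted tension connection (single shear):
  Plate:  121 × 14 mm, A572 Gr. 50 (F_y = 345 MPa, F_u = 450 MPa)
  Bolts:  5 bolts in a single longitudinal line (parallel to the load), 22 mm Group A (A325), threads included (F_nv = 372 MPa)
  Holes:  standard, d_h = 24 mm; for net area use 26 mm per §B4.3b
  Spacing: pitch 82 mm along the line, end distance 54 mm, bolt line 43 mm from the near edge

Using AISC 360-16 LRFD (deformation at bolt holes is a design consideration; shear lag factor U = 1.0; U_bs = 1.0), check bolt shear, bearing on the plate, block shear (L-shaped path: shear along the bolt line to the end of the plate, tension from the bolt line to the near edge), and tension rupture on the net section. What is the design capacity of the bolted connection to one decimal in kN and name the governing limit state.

448.9 kN (net-section rupture governs)

Bolt shear: A_b = π(22)²/4 = 380.13 mm². φR_n = 0.75 × 372 × 380.13 × 5 × 1 = 530.3 kN.
Bearing (14 mm plate, F_u = 450 MPa): end bolts L_c = 54 − 24/2 = 42, R_n = min(1.2×42×14×450, 2.4×22×14×450) = 317.52 kN/bolt; interior L_c = 82 − 24 = 58, R_n = 332.64 kN/bolt. φR_n = 0.75 × (1×317.52 + 4×332.64) = 1236.1 kN.
Block shear: shear path 1×[54+4×82] = 1×382 mm, A_gv = 5348, A_nv = 1×(382 − 4.5×26)×14 = 3710 mm²; tension to near edge: (43 − 0.5×26)×14 = 420 mm². R_n = min(0.6×450×3710, 0.6×345×5348) + 1.0×450×420 = min(1001.7, 1107) + 189 = 1190.7 kN. φR_n = 0.75 × 1190.7 = 893.0 kN.
Tension rupture (net): A_n = (121 − 1×26)×14 = 1330 mm² (U = 1.0, A_e = A_n). φR_n = 0.75 × 450 × 1330 = 448.9 kN.
Governing: min(530.3, 1236.1, 893.0, 448.9) = 448.9 kN → net-section rupture.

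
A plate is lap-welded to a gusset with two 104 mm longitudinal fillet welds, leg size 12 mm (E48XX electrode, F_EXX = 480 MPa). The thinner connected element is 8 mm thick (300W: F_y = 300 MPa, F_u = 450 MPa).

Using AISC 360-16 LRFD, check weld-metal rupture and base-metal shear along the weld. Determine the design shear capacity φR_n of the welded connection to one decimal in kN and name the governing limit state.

Weld metal: throat = 0.707×12 = 8.484 mm, L = 2×104 = 208 mm. φR_n = 0.75 × 0.6 × 480 × 8.484 × 208 = 381.2 kN.
Base metal shear (8 mm plate): yield φR_n = 1.0×0.6×300×8×208 = 299.5 kN; rupture φR_n = 0.75×0.6×450×8×208 = 337.0 kN; take 299.5 kN (yield).
Governing: min(381.2, 299.5) = 299.5 kN → base-metal shear.

299.5 kN (base-metal shear governs)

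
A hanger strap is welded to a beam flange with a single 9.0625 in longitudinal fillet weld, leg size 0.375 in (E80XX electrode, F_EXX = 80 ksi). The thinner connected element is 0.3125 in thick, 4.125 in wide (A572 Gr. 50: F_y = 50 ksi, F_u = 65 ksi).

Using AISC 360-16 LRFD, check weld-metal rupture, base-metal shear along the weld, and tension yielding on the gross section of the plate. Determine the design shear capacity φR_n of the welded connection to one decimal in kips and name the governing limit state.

58.0 kips (gross-section yield governs)

Weld metal: throat = 0.707×0.375 = 0.26513 in, L = 9.0625 in. φR_n = 0.75 × 0.6 × 80 × 0.26513 × 9.0625 = 86.5 kips.
Base metal shear (0.3125 in plate): yield φR_n = 1.0×0.6×50×0.3125×9.0625 = 85.0 kips; rupture φR_n = 0.75×0.6×65×0.3125×9.0625 = 82.8 kips; take 82.8 kips (rupture).
Tension yield (gross): A_g = 4.125×0.3125 = 1.2891 in². φR_n = 0.90 × 50 × 1.2891 = 58.0 kips.
Governing: min(86.5, 82.8, 58.0) = 58.0 kips → gross-section yield.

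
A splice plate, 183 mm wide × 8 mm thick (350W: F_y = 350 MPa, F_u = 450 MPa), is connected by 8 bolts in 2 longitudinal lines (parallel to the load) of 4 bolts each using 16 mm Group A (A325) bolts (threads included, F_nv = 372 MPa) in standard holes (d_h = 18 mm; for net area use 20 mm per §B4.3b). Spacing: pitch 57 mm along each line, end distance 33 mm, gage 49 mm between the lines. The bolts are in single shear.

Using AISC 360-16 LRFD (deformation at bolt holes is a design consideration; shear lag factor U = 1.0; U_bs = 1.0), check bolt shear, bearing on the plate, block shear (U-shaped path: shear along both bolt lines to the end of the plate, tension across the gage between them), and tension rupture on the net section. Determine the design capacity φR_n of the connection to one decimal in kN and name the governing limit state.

Bolt shear: A_b = π(16)²/4 = 201.06 mm². φR_n = 0.75 × 372 × 201.06 × 8 × 1 = 448.8 kN.
Bearing (8 mm plate, F_u = 450 MPa): end bolts L_c = 33 − 18/2 = 24, R_n = min(1.2×24×8×450, 2.4×16×8×450) = 103.68 kN/bolt; interior L_c = 57 − 18 = 39, R_n = 138.24 kN/bolt. φR_n = 0.75 × (2×103.68 + 6×138.24) = 777.6 kN.
Block shear: shear path 2×[33+3×57] = 2×204 mm, A_gv = 3264, A_nv = 2×(204 − 3.5×20)×8 = 2144 mm²; tension across gage: (49 − 1×20)×8 = 232 mm². R_n = min(0.6×450×2144, 0.6×350×3264) + 1.0×450×232 = min(578.88, 685.44) + 104.4 = 683.28 kN. φR_n = 0.75 × 683.28 = 512.5 kN.
Tension rupture (net): A_n = (183 − 2×20)×8 = 1144 mm² (U = 1.0, A_e = A_n). φR_n = 0.75 × 450 × 1144 = 386.1 kN.
Governing: min(448.8, 777.6, 512.5, 386.1) = 386.1 kN → net-section rupture.

386.1 kN (net-section rupture governs)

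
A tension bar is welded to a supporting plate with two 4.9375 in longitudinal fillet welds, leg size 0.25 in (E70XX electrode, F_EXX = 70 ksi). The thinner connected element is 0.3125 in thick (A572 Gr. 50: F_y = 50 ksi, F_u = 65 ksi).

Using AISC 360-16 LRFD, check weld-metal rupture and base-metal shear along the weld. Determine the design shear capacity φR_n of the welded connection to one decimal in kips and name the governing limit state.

55.0 kips (weld metal governs)

Weld metal: throat = 0.707×0.25 = 0.17675 in, L = 2×4.9375 = 9.875 in. φR_n = 0.75 × 0.6 × 70 × 0.17675 × 9.875 = 55.0 kips.
Base metal shear (0.3125 in plate): yield φR_n = 1.0×0.6×50×0.3125×9.875 = 92.6 kips; rupture φR_n = 0.75×0.6×65×0.3125×9.875 = 90.3 kips; take 90.3 kips (rupture).
Governing: min(55.0, 90.3) = 55.0 kips → weld metal.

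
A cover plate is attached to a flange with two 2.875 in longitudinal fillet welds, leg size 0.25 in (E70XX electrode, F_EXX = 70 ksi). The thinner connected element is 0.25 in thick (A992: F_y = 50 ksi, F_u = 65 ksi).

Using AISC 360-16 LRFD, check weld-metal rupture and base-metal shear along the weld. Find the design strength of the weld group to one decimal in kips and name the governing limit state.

Weld metal: throat = 0.707×0.25 = 0.17675 in, L = 2×2.875 = 5.75 in. φR_n = 0.75 × 0.6 × 70 × 0.17675 × 5.75 = 32.0 kips.
Base metal shear (0.25 in plate): yield φR_n = 1.0×0.6×50×0.25×5.75 = 43.1 kips; rupture φR_n = 0.75×0.6×65×0.25×5.75 = 42.0 kips; take 42.0 kips (rupture).
Governing: min(32.0, 42.0) = 32.0 kips → weld metal.

32.0 kips (weld metal governs)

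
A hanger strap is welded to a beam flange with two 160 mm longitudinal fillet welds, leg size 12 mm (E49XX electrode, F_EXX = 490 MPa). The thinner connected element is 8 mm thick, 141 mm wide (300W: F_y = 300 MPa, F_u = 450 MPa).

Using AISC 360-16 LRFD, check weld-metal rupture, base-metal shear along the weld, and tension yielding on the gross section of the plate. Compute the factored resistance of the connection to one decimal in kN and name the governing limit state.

Weld metal: throat = 0.707×12 = 8.484 mm, L = 2×160 = 320 mm. φR_n = 0.75 × 0.6 × 490 × 8.484 × 320 = 598.6 kN.
Base metal shear (8 mm plate): yield φR_n = 1.0×0.6×300×8×320 = 460.8 kN; rupture φR_n = 0.75×0.6×450×8×320 = 518.4 kN; take 460.8 kN (yield).
Tension yield (gross): A_g = 141×8 = 1128 mm². φR_n = 0.90 × 300 × 1128 = 304.6 kN.
Governing: min(598.6, 460.8, 304.6) = 304.6 kN → gross-section yield.

304.6 kN (gross-section yield governs)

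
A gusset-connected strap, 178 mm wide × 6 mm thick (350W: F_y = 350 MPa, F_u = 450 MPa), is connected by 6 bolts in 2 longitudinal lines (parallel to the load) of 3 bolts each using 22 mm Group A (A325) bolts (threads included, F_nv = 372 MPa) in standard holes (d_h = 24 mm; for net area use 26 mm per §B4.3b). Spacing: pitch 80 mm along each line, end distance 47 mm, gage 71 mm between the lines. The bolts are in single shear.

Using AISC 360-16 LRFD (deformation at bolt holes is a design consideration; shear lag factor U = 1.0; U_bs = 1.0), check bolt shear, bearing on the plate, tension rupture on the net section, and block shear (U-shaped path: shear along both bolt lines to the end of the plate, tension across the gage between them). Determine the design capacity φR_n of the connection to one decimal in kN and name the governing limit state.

Bolt shear: A_b = π(22)²/4 = 380.13 mm². φR_n = 0.75 × 372 × 380.13 × 6 × 1 = 636.3 kN.
Bearing (6 mm plate, F_u = 450 MPa): end bolts L_c = 47 − 24/2 = 35, R_n = min(1.2×35×6×450, 2.4×22×6×450) = 113.4 kN/bolt; interior L_c = 80 − 24 = 56, R_n = 142.56 kN/bolt. φR_n = 0.75 × (2×113.4 + 4×142.56) = 597.8 kN.
Tension rupture (net): A_n = (178 − 2×26)×6 = 756 mm² (U = 1.0, A_e = A_n). φR_n = 0.75 × 450 × 756 = 255.2 kN.
Block shear: shear path 2×[47+2×80] = 2×207 mm, A_gv = 2484, A_nv = 2×(207 − 2.5×26)×6 = 1704 mm²; tension across gage: (71 − 1×26)×6 = 270 mm². R_n = min(0.6×450×1704, 0.6×350×2484) + 1.0×450×270 = min(460.08, 521.64) + 121.5 = 581.58 kN. φR_n = 0.75 × 581.58 = 436.2 kN.
Governing: min(636.3, 597.8, 255.2, 436.2) = 255.2 kN → net-section rupture.

255.2 kN (net-section rupture governs)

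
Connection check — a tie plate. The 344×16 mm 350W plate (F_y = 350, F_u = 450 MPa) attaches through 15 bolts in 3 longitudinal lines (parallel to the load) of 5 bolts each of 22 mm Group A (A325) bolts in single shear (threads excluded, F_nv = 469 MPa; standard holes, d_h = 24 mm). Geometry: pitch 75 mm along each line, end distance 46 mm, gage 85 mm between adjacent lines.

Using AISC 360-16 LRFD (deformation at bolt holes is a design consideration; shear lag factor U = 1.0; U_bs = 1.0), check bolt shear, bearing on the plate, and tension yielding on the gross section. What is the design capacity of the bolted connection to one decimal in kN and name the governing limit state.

1733.8 kN (gross-section yield governs)

Bolt shear: A_b = π(22)²/4 = 380.13 mm². φR_n = 0.75 × 469 × 380.13 × 15 × 1 = 2005.7 kN.
Bearing (16 mm plate, F_u = 450 MPa): end bolts L_c = 46 − 24/2 = 34, R_n = min(1.2×34×16×450, 2.4×22×16×450) = 293.76 kN/bolt; interior L_c = 75 − 24 = 51, R_n = 380.16 kN/bolt. φR_n = 0.75 × (3×293.76 + 12×380.16) = 4082.4 kN.
Tension yield (gross): A_g = 344×16 = 5504 mm². φR_n = 0.90 × 350 × 5504 = 1733.8 kN.
Governing: min(2005.7, 4082.4, 1733.8) = 1733.8 kN → gross-section yield.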